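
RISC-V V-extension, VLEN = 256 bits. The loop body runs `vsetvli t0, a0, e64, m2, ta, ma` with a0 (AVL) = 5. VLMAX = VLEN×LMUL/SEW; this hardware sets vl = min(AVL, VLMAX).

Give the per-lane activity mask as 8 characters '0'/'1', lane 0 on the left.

lanes per group: 256·2/64 = 8
AVL=5 ≤ VLMAX=8, so vl = 5
bits (lane 0 leftmost): 11111000

predicate = 11111000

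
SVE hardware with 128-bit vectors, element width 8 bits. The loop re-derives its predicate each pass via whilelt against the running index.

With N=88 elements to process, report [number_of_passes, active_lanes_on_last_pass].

[iterations, last_vl] = [6, 8]

lane count: 128 div 8 = 16
88 elements at 16/iter → 6 passes, remainder 8 on the last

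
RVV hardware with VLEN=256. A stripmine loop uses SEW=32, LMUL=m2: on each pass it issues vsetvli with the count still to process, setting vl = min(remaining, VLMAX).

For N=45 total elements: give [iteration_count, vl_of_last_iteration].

VLMAX = VLEN×LMUL/SEW = 256×2/32 = 16
iterations = ceil(45/16) = 3; final-pass vl = 13

[iterations, last_vl] = [3, 13]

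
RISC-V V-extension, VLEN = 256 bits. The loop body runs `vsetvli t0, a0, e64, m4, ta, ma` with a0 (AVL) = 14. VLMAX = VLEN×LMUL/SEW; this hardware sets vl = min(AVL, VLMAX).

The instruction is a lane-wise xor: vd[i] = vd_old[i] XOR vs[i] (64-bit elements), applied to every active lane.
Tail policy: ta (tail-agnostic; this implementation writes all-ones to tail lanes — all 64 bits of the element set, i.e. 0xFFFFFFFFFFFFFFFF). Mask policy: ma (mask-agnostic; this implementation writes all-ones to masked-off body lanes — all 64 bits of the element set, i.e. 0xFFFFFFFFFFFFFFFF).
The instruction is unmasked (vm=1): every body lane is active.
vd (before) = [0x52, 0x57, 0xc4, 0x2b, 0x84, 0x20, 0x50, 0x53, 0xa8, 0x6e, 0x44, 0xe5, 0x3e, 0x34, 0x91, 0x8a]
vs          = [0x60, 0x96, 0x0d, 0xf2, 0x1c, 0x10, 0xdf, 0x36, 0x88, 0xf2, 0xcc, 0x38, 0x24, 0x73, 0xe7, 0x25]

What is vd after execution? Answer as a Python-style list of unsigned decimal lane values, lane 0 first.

VLMAX = (256 × 4) / 64 = 16 lanes
vl ← min(14, 16) = 14
[0] xor(0x52,0x60) = 0x32
[1] xor(0x57,0x96) = 0xc1
[2] xor(0xc4,0x0d) = 0xc9
[3] xor(0x2b,0xf2) = 0xd9
[4] xor(0x84,0x1c) = 0x98
[5] xor(0x20,0x10) = 0x30
[6] xor(0x50,0xdf) = 0x8f
[7] xor(0x53,0x36) = 0x65
[8] xor(0xa8,0x88) = 0x20
[9] xor(0x6e,0xf2) = 0x9c
[10] xor(0x44,0xcc) = 0x88
[11] xor(0xe5,0x38) = 0xdd
[12] xor(0x3e,0x24) = 0x1a
[13] xor(0x34,0x73) = 0x47
[14] tail/ones = 0xffffffffffffffff
[15] tail/ones = 0xffffffffffffffff

vd = [50, 193, 201, 217, 152, 48, 143, 101, 32, 156, 136, 221, 26, 71, 18446744073709551615, 18446744073709551615]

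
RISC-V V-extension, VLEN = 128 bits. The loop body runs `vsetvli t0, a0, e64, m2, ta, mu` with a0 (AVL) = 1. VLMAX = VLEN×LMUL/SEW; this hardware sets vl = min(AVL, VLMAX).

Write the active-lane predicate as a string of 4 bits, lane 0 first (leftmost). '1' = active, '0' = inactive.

VLMAX = VLEN×LMUL/SEW = 128×2/64 = 4
vl ← min(1, 4) = 1
bits (lane 0 leftmost): 1000

predicate = 1000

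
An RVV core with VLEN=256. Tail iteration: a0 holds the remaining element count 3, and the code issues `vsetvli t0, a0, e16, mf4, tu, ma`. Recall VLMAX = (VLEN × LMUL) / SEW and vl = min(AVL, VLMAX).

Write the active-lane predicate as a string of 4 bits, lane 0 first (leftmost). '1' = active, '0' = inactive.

predicate = 1110

VLMAX = VLEN×LMUL/SEW = 256×1/4/16 = 4
vl ← min(3, 4) = 3
bits (lane 0 leftmost): 1110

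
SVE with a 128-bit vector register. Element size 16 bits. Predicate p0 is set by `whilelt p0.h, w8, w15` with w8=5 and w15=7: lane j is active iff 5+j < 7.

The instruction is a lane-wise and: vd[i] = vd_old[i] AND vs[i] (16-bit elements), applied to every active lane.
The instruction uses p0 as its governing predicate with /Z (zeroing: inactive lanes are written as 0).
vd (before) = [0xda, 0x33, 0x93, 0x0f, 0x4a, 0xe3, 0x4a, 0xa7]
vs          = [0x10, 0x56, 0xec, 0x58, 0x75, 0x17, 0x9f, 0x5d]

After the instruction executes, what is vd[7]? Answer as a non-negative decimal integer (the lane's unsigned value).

vd[7] = 0

128-bit reg / 16-bit elem → 8 lanes
p0[j] = (5+j < 7); true for j=0..1 → 2 lanes set
  i=0: and(0xda,0x10) → 16
  i=1: and(0x33,0x56) → 18
  i=2: tail/zero → 0
  i=3: tail/zero → 0
  i=4: tail/zero → 0
  i=5: tail/zero → 0
  i=6: tail/zero → 0
  i=7: tail/zero → 0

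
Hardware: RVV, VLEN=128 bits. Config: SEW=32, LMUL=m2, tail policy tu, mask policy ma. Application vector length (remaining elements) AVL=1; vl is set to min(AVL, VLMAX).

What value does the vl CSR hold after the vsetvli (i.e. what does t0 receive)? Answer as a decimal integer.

vl = 1

VLMAX = (128 × 2) / 32 = 8 lanes
vl = min(AVL, VLMAX) = min(1, 8) = 1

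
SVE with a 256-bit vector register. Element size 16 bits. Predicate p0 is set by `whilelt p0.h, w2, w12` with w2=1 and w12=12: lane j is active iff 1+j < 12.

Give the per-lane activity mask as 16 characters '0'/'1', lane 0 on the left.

lane count: 256 div 16 = 16
whilelt: lane j active iff 1+j < 12 → j < 11 → 11 active
bits (lane 0 leftmost): 1111111111100000

predicate = 1111111111100000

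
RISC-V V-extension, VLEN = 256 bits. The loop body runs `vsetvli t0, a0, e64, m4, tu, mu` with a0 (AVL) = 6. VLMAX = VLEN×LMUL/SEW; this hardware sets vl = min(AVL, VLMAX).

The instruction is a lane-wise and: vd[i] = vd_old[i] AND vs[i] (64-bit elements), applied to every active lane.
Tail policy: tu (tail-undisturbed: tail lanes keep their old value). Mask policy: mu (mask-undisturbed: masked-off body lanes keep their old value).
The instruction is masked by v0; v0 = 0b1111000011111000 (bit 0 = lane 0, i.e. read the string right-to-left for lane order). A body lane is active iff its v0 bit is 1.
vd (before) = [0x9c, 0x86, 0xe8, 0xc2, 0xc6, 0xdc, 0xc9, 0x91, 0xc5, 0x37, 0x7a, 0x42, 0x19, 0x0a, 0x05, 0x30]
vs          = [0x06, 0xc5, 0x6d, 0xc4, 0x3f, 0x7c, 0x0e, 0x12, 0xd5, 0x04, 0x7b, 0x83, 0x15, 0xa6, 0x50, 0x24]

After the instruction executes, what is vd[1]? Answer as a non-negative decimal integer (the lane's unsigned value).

vd[1] = 134

lanes per group: 256·4/64 = 16
vl ← min(6, 16) = 6
[0] mask-off/keep = 0x9c
[1] mask-off/keep = 0x86
[2] mask-off/keep = 0xe8
[3] and(0xc2,0xc4) = 0xc0
[4] and(0xc6,0x3f) = 0x06
[5] and(0xdc,0x7c) = 0x5c
[6] tail/keep = 0xc9
[7] tail/keep = 0x91
[8] tail/keep = 0xc5
[9] tail/keep = 0x37
[10] tail/keep = 0x7a
[11] tail/keep = 0x42
[12] tail/keep = 0x19
[13] tail/keep = 0x0a
[14] tail/keep = 0x05
[15] tail/keep = 0x30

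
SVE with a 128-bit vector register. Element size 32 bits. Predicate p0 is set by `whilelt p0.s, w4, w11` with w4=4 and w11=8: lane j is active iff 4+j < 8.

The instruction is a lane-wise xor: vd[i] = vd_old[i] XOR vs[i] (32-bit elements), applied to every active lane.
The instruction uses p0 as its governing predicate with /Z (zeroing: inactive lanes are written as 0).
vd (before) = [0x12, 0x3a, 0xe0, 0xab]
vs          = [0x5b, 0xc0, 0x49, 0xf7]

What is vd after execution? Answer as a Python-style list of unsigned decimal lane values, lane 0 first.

lane count: 128 div 32 = 4
active while 4+j < 8, i.e. j ∈ [0,4) capped at 4 ⇒ 4
vd[0] xor(0x12,0x5b) -> 0x49
vd[1] xor(0x3a,0xc0) -> 0xfa
vd[2] xor(0xe0,0x49) -> 0xa9
vd[3] xor(0xab,0xf7) -> 0x5c

vd = [73, 250, 169, 92]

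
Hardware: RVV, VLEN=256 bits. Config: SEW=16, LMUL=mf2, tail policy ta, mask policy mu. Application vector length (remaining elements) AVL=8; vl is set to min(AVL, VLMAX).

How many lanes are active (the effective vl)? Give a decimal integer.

VLMAX = (256 × 1/2) / 16 = 8 lanes
vl = min(AVL, VLMAX) = min(8, 8) = 8

vl = 8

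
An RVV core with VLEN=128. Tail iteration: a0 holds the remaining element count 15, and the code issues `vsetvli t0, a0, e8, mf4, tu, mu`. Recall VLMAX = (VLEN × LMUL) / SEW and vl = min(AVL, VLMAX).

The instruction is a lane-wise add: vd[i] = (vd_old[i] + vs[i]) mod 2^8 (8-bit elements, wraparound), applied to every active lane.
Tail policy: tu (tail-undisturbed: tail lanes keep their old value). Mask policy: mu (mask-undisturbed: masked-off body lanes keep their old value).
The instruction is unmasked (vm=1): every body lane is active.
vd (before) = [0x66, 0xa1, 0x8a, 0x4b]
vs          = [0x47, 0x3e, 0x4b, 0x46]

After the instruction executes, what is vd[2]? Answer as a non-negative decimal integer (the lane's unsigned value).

VLMAX = (128 × 1/4) / 8 = 4 lanes
vl = min(AVL, VLMAX) = min(15, 4) = 4
[0] add(0x66,0x47) = 0xad
[1] add(0xa1,0x3e) = 0xdf
[2] add(0x8a,0x4b) = 0xd5
[3] add(0x4b,0x46) = 0x91

vd[2] = 213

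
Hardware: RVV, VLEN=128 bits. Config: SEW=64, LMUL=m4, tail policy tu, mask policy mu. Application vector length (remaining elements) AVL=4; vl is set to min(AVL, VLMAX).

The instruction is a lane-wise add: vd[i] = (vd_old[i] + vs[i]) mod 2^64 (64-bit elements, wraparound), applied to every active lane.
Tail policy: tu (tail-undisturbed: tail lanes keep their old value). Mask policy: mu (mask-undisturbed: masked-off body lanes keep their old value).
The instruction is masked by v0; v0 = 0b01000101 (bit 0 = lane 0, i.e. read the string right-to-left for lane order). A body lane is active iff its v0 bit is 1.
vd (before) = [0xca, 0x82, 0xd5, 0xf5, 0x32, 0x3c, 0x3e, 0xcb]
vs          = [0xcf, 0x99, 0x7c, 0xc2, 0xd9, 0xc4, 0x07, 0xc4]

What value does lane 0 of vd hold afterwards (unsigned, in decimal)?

lanes per group: 128·4/64 = 8
AVL=4 ≤ VLMAX=8, so vl = 4
vd[0] add(0xca,0xcf) -> 0x199
vd[1] mask-off/keep -> 0x82
vd[2] add(0xd5,0x7c) -> 0x151
vd[3] mask-off/keep -> 0xf5
vd[4] tail/keep -> 0x32
vd[5] tail/keep -> 0x3c
vd[6] tail/keep -> 0x3e
vd[7] tail/keep -> 0xcb

vd[0] = 409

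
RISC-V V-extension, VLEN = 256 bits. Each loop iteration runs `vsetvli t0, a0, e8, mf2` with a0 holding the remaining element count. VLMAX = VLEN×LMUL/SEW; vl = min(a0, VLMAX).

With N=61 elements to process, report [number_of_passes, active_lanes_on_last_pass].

[iterations, last_vl] = [4, 13]

VLMAX = VLEN×LMUL/SEW = 256×1/2/8 = 16
N=61: ⌈61/16⌉ = 4 iters; last vl = 61 − 3×16 = 13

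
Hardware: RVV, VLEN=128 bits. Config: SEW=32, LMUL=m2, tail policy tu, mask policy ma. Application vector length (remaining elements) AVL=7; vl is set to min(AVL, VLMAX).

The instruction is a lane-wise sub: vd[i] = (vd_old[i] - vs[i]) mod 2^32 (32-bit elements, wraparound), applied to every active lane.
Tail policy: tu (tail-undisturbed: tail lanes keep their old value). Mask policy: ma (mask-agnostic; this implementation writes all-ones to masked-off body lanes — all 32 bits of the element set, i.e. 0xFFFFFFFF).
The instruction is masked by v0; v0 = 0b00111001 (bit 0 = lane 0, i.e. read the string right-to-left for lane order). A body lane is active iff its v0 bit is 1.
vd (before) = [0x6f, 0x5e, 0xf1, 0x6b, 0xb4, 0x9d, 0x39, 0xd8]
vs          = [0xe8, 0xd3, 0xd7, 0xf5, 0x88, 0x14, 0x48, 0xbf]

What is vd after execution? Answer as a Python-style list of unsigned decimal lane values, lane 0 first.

VLMAX = (128 × 2) / 32 = 8 lanes
AVL=7 ≤ VLMAX=8, so vl = 7
vd[0] sub(0x6f,0xe8) -> 0xffffff87
vd[1] mask-off/ones -> 0xffffffff
vd[2] mask-off/ones -> 0xffffffff
vd[3] sub(0x6b,0xf5) -> 0xffffff76
vd[4] sub(0xb4,0x88) -> 0x2c
vd[5] sub(0x9d,0x14) -> 0x89
vd[6] mask-off/ones -> 0xffffffff
vd[7] tail/keep -> 0xd8

vd = [4294967175, 4294967295, 4294967295, 4294967158, 44, 137, 4294967295, 216]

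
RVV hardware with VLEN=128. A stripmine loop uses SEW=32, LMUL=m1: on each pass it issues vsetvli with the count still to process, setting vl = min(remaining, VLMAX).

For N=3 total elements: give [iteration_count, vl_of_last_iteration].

VLMAX = VLEN×LMUL/SEW = 128×1/32 = 4
iterations = ceil(3/4) = 1; final-pass vl = 3

[iterations, last_vl] = [1, 3]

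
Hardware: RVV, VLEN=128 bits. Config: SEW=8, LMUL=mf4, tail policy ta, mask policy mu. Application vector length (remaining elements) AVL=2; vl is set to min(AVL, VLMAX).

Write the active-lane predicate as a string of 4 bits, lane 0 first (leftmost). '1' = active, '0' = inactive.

predicate = 1100

lanes per group: 128·1/4/8 = 4
vl = min(AVL, VLMAX) = min(2, 4) = 2
bits (lane 0 leftmost): 1100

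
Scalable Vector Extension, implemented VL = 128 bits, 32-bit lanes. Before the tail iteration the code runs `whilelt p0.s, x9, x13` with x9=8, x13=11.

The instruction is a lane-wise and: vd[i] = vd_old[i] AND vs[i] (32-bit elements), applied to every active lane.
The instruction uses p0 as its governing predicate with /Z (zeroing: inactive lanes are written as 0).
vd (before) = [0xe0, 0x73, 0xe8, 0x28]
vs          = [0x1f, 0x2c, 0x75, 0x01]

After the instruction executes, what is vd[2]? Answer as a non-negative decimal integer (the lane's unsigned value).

register lanes = 128/32 = 4
active while 8+j < 11, i.e. j ∈ [0,3) capped at 4 ⇒ 3
lane  0: and(0xe0,0x1f) ⇒ 0x00
lane  1: and(0x73,0x2c) ⇒ 0x20
lane  2: and(0xe8,0x75) ⇒ 0x60
lane  3: tail/zero ⇒ 0x00

vd[2] = 96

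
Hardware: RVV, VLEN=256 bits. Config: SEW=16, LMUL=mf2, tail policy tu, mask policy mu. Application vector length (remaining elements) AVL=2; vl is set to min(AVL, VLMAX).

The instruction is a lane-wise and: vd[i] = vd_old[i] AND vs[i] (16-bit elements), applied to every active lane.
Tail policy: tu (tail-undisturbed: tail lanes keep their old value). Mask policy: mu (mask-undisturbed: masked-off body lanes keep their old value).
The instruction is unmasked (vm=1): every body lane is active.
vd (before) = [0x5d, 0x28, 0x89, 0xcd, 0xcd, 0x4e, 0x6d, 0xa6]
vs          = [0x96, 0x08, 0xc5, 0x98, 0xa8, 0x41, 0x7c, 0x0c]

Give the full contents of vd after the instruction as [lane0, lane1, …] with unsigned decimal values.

lanes per group: 256·1/2/16 = 8
AVL=2 ≤ VLMAX=8, so vl = 2
lane  0: and(0x5d,0x96) ⇒ 0x14
lane  1: and(0x28,0x08) ⇒ 0x08
lane  2: tail/keep ⇒ 0x89
lane  3: tail/keep ⇒ 0xcd
lane  4: tail/keep ⇒ 0xcd
lane  5: tail/keep ⇒ 0x4e
lane  6: tail/keep ⇒ 0x6d
lane  7: tail/keep ⇒ 0xa6

vd = [20, 8, 137, 205, 205, 78, 109, 166]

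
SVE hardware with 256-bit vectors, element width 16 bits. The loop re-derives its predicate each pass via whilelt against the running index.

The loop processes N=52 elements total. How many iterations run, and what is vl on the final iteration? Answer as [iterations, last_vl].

256-bit reg / 16-bit elem → 16 lanes
N=52: ⌈52/16⌉ = 4 iters; last vl = 52 − 3×16 = 4

[iterations, last_vl] = [4, 4]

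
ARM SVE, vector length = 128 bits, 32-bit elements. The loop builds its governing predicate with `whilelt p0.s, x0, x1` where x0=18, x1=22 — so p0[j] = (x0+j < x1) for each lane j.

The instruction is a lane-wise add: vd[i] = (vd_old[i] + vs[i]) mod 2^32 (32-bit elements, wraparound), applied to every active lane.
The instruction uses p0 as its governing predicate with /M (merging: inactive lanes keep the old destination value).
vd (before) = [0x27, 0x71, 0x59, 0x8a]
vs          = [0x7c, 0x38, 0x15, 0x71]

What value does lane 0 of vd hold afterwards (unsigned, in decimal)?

register lanes = 128/32 = 4
p0[j] = (18+j < 22); true for j=0..3 → 4 lanes set
lane  0: add(0x27,0x7c) ⇒ 0xa3
lane  1: add(0x71,0x38) ⇒ 0xa9
lane  2: add(0x59,0x15) ⇒ 0x6e
lane  3: add(0x8a,0x71) ⇒ 0xfb

vd[0] = 163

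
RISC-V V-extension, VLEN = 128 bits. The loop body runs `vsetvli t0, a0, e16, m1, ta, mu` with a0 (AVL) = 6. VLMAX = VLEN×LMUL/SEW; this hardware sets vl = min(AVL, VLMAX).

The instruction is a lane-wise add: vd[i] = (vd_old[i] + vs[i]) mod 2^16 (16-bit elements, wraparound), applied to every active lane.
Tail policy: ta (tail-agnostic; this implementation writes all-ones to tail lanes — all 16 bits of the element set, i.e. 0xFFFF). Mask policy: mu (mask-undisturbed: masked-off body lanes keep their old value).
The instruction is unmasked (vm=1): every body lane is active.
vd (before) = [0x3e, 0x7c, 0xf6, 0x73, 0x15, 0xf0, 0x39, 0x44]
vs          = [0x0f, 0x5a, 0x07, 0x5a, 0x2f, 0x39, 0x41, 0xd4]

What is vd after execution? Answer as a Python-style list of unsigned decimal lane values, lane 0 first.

vd = [77, 214, 253, 205, 68, 297, 65535, 65535]

VLMAX = VLEN×LMUL/SEW = 128×1/16 = 8
vl = min(AVL, VLMAX) = min(6, 8) = 6
  i=0: add(0x3e,0x0f) → 77
  i=1: add(0x7c,0x5a) → 214
  i=2: add(0xf6,0x07) → 253
  i=3: add(0x73,0x5a) → 205
  i=4: add(0x15,0x2f) → 68
  i=5: add(0xf0,0x39) → 297
  i=6: tail/ones → 65535
  i=7: tail/ones → 65535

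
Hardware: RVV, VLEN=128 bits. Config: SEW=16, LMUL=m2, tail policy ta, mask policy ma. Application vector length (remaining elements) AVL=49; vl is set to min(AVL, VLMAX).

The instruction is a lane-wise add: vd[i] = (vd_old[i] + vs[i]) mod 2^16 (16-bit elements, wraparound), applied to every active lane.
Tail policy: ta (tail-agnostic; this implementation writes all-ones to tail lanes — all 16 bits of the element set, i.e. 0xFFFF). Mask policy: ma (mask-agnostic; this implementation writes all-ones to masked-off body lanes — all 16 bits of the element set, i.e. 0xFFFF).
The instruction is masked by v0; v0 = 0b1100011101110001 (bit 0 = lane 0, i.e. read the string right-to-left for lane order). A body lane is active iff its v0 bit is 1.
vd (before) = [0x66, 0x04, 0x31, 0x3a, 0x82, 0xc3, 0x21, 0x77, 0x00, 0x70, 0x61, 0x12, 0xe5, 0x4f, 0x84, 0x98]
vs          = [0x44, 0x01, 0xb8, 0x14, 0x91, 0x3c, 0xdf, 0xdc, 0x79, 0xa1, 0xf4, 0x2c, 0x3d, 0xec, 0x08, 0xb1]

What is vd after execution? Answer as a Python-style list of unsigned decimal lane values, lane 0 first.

VLMAX = (128 × 2) / 16 = 16 lanes
AVL=49 > VLMAX=16, so vl = 16
vd[0] add(0x66,0x44) -> 0xaa
vd[1] mask-off/ones -> 0xffff
vd[2] mask-off/ones -> 0xffff
vd[3] mask-off/ones -> 0xffff
vd[4] add(0x82,0x91) -> 0x113
vd[5] add(0xc3,0x3c) -> 0xff
vd[6] add(0x21,0xdf) -> 0x100
vd[7] mask-off/ones -> 0xffff
vd[8] add(0x00,0x79) -> 0x79
vd[9] add(0x70,0xa1) -> 0x111
vd[10] add(0x61,0xf4) -> 0x155
vd[11] mask-off/ones -> 0xffff
vd[12] mask-off/ones -> 0xffff
vd[13] mask-off/ones -> 0xffff
vd[14] add(0x84,0x08) -> 0x8c
vd[15] add(0x98,0xb1) -> 0x149

vd = [170, 65535, 65535, 65535, 275, 255, 256, 65535, 121, 273, 341, 65535, 65535, 65535, 140, 329]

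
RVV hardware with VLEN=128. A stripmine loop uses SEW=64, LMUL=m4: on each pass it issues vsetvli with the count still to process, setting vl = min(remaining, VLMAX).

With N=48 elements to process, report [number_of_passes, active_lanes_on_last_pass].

lanes per group: 128·4/64 = 8
N=48: ⌈48/8⌉ = 6 iters; last vl = 48 − 5×8 = 8

[iterations, last_vl] = [6, 8]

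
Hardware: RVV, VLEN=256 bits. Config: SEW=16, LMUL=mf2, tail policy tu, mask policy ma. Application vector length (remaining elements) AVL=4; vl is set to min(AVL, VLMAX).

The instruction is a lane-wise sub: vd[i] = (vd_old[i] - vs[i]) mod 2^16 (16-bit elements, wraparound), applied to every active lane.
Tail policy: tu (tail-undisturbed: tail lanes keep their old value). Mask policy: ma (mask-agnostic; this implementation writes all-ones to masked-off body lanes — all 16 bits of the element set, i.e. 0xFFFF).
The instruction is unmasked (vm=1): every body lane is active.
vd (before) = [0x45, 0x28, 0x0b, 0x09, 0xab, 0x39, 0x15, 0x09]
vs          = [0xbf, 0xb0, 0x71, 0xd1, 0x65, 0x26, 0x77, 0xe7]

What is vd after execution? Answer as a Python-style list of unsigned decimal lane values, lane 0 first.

vd = [65414, 65400, 65434, 65336, 171, 57, 21, 9]

VLMAX = (256 × 1/2) / 16 = 8 lanes
vl = min(AVL, VLMAX) = min(4, 8) = 4
lane  0: sub(0x45,0xbf) ⇒ 0xff86
lane  1: sub(0x28,0xb0) ⇒ 0xff78
lane  2: sub(0x0b,0x71) ⇒ 0xff9a
lane  3: sub(0x09,0xd1) ⇒ 0xff38
lane  4: tail/keep ⇒ 0xab
lane  5: tail/keep ⇒ 0x39
lane  6: tail/keep ⇒ 0x15
lane  7: tail/keep ⇒ 0x09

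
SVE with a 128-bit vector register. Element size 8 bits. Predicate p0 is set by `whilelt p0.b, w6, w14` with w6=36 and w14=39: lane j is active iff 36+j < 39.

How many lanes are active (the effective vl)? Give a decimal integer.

vl = 3

lane count: 128 div 8 = 16
p0[j] = (36+j < 39); true for j=0..2 → 3 lanes set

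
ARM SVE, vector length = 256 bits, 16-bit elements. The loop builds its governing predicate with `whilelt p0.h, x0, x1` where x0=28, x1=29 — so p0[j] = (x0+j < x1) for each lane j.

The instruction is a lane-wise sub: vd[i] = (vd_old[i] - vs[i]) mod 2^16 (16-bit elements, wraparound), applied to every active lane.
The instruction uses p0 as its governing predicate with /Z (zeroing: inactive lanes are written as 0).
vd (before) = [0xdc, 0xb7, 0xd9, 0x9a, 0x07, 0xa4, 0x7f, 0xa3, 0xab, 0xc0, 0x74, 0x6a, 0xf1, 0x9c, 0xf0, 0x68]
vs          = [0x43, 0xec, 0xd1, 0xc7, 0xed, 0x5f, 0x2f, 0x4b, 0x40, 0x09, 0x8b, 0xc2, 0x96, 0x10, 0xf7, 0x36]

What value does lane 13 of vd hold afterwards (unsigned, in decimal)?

vd[13] = 0

256-bit reg / 16-bit elem → 16 lanes
p0[j] = (28+j < 29); true for j=0..0 → 1 lanes set
vd[0] sub(0xdc,0x43) -> 0x99
vd[1] tail/zero -> 0x00
vd[2] tail/zero -> 0x00
vd[3] tail/zero -> 0x00
vd[4] tail/zero -> 0x00
vd[5] tail/zero -> 0x00
vd[6] tail/zero -> 0x00
vd[7] tail/zero -> 0x00
vd[8] tail/zero -> 0x00
vd[9] tail/zero -> 0x00
vd[10] tail/zero -> 0x00
vd[11] tail/zero -> 0x00
vd[12] tail/zero -> 0x00
vd[13] tail/zero -> 0x00
vd[14] tail/zero -> 0x00
vd[15] tail/zero -> 0x00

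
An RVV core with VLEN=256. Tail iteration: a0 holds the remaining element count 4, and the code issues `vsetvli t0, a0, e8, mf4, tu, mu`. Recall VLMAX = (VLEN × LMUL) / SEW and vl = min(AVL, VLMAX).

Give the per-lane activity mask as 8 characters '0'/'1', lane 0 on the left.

predicate = 11110000

lanes per group: 256·1/4/8 = 8
vl = min(AVL, VLMAX) = min(4, 8) = 4
bits (lane 0 leftmost): 11110000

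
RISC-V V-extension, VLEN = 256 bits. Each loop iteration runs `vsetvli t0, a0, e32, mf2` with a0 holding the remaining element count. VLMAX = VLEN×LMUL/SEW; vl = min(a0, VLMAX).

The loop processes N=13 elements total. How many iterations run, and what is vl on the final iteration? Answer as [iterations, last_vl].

VLMAX = (256 × 1/2) / 32 = 4 lanes
13 elements at 4/iter → 4 passes, remainder 1 on the last

[iterations, last_vl] = [4, 1]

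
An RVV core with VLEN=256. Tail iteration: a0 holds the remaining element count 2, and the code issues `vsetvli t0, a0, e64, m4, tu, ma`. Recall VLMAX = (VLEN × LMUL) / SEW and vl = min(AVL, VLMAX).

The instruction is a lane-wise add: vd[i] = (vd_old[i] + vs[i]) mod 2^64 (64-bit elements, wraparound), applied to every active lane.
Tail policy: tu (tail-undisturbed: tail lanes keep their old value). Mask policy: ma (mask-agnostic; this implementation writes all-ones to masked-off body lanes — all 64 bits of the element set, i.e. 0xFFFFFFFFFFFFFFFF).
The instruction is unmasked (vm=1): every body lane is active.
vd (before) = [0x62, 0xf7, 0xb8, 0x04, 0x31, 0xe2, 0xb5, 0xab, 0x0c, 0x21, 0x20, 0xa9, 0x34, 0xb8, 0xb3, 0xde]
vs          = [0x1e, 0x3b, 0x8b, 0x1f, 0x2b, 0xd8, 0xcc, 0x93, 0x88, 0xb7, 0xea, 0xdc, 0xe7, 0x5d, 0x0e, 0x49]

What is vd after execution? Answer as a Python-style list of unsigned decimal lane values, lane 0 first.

VLMAX = (256 × 4) / 64 = 16 lanes
vl ← min(2, 16) = 2
[0] add(0x62,0x1e) = 0x80
[1] add(0xf7,0x3b) = 0x132
[2] tail/keep = 0xb8
[3] tail/keep = 0x04
[4] tail/keep = 0x31
[5] tail/keep = 0xe2
[6] tail/keep = 0xb5
[7] tail/keep = 0xab
[8] tail/keep = 0x0c
[9] tail/keep = 0x21
[10] tail/keep = 0x20
[11] tail/keep = 0xa9
[12] tail/keep = 0x34
[13] tail/keep = 0xb8
[14] tail/keep = 0xb3
[15] tail/keep = 0xde

vd = [128, 306, 184, 4, 49, 226, 181, 171, 12, 33, 32, 169, 52, 184, 179, 222]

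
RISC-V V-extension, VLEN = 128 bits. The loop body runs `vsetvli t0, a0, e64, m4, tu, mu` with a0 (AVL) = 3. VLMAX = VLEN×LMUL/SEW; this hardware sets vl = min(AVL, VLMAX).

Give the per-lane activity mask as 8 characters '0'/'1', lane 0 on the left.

predicate = 11100000

VLMAX = (128 × 4) / 64 = 8 lanes
AVL=3 ≤ VLMAX=8, so vl = 3
bits (lane 0 leftmost): 11100000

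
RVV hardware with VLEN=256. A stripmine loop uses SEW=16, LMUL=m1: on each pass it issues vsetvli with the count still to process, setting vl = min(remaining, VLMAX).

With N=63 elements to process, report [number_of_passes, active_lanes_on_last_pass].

lanes per group: 256·1/16 = 16
N=63: ⌈63/16⌉ = 4 iters; last vl = 63 − 3×16 = 15

[iterations, last_vl] = [4, 15]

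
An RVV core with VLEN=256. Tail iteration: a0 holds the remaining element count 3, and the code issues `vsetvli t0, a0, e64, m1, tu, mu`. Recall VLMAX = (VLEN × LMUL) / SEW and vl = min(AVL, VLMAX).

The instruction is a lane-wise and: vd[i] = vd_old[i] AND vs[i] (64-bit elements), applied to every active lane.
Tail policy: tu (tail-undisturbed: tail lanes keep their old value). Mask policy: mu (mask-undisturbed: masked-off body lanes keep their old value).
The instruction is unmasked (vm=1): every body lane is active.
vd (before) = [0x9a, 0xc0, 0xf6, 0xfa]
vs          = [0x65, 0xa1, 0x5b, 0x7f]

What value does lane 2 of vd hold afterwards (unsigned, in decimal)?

VLMAX = (256 × 1) / 64 = 4 lanes
vl = min(AVL, VLMAX) = min(3, 4) = 3
lane  0: and(0x9a,0x65) ⇒ 0x00
lane  1: and(0xc0,0xa1) ⇒ 0x80
lane  2: and(0xf6,0x5b) ⇒ 0x52
lane  3: tail/keep ⇒ 0xfa

vd[2] = 82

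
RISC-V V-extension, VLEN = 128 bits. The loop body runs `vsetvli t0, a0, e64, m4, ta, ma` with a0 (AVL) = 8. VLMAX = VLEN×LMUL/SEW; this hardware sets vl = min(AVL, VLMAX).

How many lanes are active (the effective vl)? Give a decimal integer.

lanes per group: 128·4/64 = 8
vl = min(AVL, VLMAX) = min(8, 8) = 8

vl = 8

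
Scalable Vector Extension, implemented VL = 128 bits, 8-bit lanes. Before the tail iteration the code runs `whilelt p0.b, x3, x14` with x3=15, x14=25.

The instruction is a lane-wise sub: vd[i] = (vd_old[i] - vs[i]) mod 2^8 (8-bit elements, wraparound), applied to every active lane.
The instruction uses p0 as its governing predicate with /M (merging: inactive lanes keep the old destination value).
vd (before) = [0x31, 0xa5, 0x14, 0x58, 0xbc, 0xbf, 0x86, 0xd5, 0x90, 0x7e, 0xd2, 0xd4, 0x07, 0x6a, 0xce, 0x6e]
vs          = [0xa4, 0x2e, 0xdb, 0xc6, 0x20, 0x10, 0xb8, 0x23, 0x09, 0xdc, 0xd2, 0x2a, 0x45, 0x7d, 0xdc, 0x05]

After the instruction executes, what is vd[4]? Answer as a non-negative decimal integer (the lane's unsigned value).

vd[4] = 156

register lanes = 128/8 = 16
active while 15+j < 25, i.e. j ∈ [0,10) capped at 16 ⇒ 10
lane  0: sub(0x31,0xa4) ⇒ 0x8d
lane  1: sub(0xa5,0x2e) ⇒ 0x77
lane  2: sub(0x14,0xdb) ⇒ 0x39
lane  3: sub(0x58,0xc6) ⇒ 0x92
lane  4: sub(0xbc,0x20) ⇒ 0x9c
lane  5: sub(0xbf,0x10) ⇒ 0xaf
lane  6: sub(0x86,0xb8) ⇒ 0xce
lane  7: sub(0xd5,0x23) ⇒ 0xb2
lane  8: sub(0x90,0x09) ⇒ 0x87
lane  9: sub(0x7e,0xdc) ⇒ 0xa2
lane 10: tail/keep ⇒ 0xd2
lane 11: tail/keep ⇒ 0xd4
lane 12: tail/keep ⇒ 0x07
lane 13: tail/keep ⇒ 0x6a
lane 14: tail/keep ⇒ 0xce
lane 15: tail/keep ⇒ 0x6e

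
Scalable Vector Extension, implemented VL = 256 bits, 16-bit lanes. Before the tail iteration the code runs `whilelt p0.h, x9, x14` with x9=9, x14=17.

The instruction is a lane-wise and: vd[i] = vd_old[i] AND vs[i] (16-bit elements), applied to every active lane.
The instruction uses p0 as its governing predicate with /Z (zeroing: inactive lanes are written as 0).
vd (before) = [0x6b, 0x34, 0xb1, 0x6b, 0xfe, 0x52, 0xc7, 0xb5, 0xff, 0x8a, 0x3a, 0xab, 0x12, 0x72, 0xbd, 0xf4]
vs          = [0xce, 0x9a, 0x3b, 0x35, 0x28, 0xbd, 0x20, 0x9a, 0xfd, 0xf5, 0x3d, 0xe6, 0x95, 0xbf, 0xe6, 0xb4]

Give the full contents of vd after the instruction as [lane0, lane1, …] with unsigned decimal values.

vd = [74, 16, 49, 33, 40, 16, 0, 144, 0, 0, 0, 0, 0, 0, 0, 0]

256-bit reg / 16-bit elem → 16 lanes
p0[j] = (9+j < 17); true for j=0..7 → 8 lanes set
lane  0: and(0x6b,0xce) ⇒ 0x4a
lane  1: and(0x34,0x9a) ⇒ 0x10
lane  2: and(0xb1,0x3b) ⇒ 0x31
lane  3: and(0x6b,0x35) ⇒ 0x21
lane  4: and(0xfe,0x28) ⇒ 0x28
lane  5: and(0x52,0xbd) ⇒ 0x10
lane  6: and(0xc7,0x20) ⇒ 0x00
lane  7: and(0xb5,0x9a) ⇒ 0x90
lane  8: tail/zero ⇒ 0x00
lane  9: tail/zero ⇒ 0x00
lane 10: tail/zero ⇒ 0x00
lane 11: tail/zero ⇒ 0x00
lane 12: tail/zero ⇒ 0x00
lane 13: tail/zero ⇒ 0x00
lane 14: tail/zero ⇒ 0x00
lane 15: tail/zero ⇒ 0x00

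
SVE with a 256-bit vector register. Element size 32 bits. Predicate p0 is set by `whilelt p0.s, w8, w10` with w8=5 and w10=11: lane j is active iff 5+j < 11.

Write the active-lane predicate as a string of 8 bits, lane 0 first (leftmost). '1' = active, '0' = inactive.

lane count: 256 div 32 = 8
p0[j] = (5+j < 11); true for j=0..5 → 6 lanes set
bits (lane 0 leftmost): 11111100

predicate = 11111100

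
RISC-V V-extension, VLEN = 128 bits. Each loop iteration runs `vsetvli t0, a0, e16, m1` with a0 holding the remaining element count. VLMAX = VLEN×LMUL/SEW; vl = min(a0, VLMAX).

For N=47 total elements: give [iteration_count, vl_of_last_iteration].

[iterations, last_vl] = [6, 7]

VLMAX = (128 × 1) / 16 = 8 lanes
iterations = ceil(47/8) = 6; final-pass vl = 7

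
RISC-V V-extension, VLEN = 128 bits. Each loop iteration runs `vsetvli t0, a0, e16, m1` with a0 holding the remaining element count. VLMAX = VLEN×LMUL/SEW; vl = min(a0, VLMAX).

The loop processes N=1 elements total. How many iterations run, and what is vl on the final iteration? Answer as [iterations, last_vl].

VLMAX = (128 × 1) / 16 = 8 lanes
iterations = ceil(1/8) = 1; final-pass vl = 1

[iterations, last_vl] = [1, 1]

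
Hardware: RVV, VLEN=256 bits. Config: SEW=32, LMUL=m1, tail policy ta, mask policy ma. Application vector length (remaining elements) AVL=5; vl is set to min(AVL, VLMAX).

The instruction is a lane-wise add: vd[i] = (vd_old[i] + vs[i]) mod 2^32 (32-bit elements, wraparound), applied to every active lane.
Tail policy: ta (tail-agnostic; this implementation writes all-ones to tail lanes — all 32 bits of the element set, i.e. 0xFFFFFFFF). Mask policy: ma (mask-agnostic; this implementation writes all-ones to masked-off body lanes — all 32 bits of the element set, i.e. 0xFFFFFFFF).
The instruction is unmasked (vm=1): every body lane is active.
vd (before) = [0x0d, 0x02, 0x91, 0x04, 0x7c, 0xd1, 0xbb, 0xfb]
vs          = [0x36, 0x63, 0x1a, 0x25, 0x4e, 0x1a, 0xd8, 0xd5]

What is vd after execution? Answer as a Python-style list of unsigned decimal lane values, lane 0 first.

vd = [67, 101, 171, 41, 202, 4294967295, 4294967295, 4294967295]

lanes per group: 256·1/32 = 8
vl = min(AVL, VLMAX) = min(5, 8) = 5
vd[0] add(0x0d,0x36) -> 0x43
vd[1] add(0x02,0x63) -> 0x65
vd[2] add(0x91,0x1a) -> 0xab
vd[3] add(0x04,0x25) -> 0x29
vd[4] add(0x7c,0x4e) -> 0xca
vd[5] tail/ones -> 0xffffffff
vd[6] tail/ones -> 0xffffffff
vd[7] tail/ones -> 0xffffffff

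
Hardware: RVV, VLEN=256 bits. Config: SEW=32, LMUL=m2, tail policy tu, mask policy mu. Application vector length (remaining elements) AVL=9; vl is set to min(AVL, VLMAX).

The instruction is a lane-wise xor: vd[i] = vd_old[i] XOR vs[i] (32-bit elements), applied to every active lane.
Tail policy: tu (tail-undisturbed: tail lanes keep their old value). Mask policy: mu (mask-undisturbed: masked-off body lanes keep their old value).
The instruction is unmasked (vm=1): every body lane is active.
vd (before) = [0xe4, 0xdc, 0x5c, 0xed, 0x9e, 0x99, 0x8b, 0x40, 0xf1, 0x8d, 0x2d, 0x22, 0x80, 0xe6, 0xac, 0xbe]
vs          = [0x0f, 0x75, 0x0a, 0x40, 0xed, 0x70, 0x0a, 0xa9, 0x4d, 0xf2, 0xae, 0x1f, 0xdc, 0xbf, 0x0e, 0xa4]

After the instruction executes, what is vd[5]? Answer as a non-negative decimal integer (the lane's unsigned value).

vd[5] = 233

VLMAX = VLEN×LMUL/SEW = 256×2/32 = 16
AVL=9 ≤ VLMAX=16, so vl = 9
  i=0: xor(0xe4,0x0f) → 235
  i=1: xor(0xdc,0x75) → 169
  i=2: xor(0x5c,0x0a) → 86
  i=3: xor(0xed,0x40) → 173
  i=4: xor(0x9e,0xed) → 115
  i=5: xor(0x99,0x70) → 233
  i=6: xor(0x8b,0x0a) → 129
  i=7: xor(0x40,0xa9) → 233
  i=8: xor(0xf1,0x4d) → 188
  i=9: tail/keep → 141
  i=10: tail/keep → 45
  i=11: tail/keep → 34
  i=12: tail/keep → 128
  i=13: tail/keep → 230
  i=14: tail/keep → 172
  i=15: tail/keep → 190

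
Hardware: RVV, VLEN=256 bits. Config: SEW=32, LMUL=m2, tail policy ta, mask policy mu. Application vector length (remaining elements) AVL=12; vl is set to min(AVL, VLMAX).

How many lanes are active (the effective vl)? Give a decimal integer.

VLMAX = (256 × 2) / 32 = 16 lanes
vl = min(AVL, VLMAX) = min(12, 16) = 12

vl = 12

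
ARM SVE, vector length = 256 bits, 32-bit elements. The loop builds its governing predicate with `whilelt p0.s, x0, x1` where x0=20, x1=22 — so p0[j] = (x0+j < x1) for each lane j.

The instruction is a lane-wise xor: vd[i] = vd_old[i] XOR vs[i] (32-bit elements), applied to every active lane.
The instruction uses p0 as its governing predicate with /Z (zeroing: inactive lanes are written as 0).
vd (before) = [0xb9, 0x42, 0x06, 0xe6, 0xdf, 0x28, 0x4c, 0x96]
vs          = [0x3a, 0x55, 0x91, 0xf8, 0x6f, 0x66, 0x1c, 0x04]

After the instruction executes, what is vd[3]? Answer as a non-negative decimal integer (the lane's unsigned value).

register lanes = 256/32 = 8
active while 20+j < 22, i.e. j ∈ [0,2) capped at 8 ⇒ 2
vd[0] xor(0xb9,0x3a) -> 0x83
vd[1] xor(0x42,0x55) -> 0x17
vd[2] tail/zero -> 0x00
vd[3] tail/zero -> 0x00
vd[4] tail/zero -> 0x00
vd[5] tail/zero -> 0x00
vd[6] tail/zero -> 0x00
vd[7] tail/zero -> 0x00

vd[3] = 0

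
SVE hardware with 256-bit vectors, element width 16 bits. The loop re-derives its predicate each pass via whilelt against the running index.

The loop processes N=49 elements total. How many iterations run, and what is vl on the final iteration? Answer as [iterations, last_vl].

256-bit reg / 16-bit elem → 16 lanes
49 elements at 16/iter → 4 passes, remainder 1 on the last

[iterations, last_vl] = [4, 1]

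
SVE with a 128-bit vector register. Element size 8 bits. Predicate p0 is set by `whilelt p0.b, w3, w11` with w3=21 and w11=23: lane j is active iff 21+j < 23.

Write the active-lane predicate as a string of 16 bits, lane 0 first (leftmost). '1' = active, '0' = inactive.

register lanes = 128/8 = 16
active while 21+j < 23, i.e. j ∈ [0,2) capped at 16 ⇒ 2
bits (lane 0 leftmost): 1100000000000000

predicate = 1100000000000000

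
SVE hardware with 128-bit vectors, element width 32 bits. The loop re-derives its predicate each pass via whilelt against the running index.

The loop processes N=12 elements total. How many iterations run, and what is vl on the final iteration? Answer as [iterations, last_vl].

register lanes = 128/32 = 4
12 elements at 4/iter → 3 passes, remainder 4 on the last

[iterations, last_vl] = [3, 4]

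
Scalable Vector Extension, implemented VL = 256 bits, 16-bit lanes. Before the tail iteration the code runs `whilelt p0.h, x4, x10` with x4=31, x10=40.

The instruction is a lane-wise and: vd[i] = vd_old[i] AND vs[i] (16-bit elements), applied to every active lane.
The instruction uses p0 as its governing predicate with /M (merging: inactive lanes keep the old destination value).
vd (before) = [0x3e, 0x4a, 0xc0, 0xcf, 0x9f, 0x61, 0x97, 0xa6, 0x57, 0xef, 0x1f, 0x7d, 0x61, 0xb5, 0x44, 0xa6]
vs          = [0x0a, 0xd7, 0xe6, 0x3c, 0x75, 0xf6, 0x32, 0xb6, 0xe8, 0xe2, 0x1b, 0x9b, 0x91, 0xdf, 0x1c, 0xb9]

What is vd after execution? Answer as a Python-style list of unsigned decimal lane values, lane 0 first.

lane count: 256 div 16 = 16
active while 31+j < 40, i.e. j ∈ [0,9) capped at 16 ⇒ 9
vd[0] and(0x3e,0x0a) -> 0x0a
vd[1] and(0x4a,0xd7) -> 0x42
vd[2] and(0xc0,0xe6) -> 0xc0
vd[3] and(0xcf,0x3c) -> 0x0c
vd[4] and(0x9f,0x75) -> 0x15
vd[5] and(0x61,0xf6) -> 0x60
vd[6] and(0x97,0x32) -> 0x12
vd[7] and(0xa6,0xb6) -> 0xa6
vd[8] and(0x57,0xe8) -> 0x40
vd[9] tail/keep -> 0xef
vd[10] tail/keep -> 0x1f
vd[11] tail/keep -> 0x7d
vd[12] tail/keep -> 0x61
vd[13] tail/keep -> 0xb5
vd[14] tail/keep -> 0x44
vd[15] tail/keep -> 0xa6

vd = [10, 66, 192, 12, 21, 96, 18, 166, 64, 239, 31, 125, 97, 181, 68, 166]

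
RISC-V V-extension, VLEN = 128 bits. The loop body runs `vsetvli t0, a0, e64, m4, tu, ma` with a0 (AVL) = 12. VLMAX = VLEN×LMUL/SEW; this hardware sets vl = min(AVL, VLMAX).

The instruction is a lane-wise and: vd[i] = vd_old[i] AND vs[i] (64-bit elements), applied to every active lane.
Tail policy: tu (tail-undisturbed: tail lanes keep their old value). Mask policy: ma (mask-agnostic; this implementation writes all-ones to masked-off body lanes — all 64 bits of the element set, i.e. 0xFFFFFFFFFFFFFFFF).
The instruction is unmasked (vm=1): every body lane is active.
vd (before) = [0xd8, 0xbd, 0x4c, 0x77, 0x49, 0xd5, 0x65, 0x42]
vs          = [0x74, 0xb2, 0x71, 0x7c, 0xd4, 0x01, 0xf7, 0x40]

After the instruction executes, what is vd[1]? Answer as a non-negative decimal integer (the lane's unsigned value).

vd[1] = 176

VLMAX = VLEN×LMUL/SEW = 128×4/64 = 8
vl ← min(12, 8) = 8
[0] and(0xd8,0x74) = 0x50
[1] and(0xbd,0xb2) = 0xb0
[2] and(0x4c,0x71) = 0x40
[3] and(0x77,0x7c) = 0x74
[4] and(0x49,0xd4) = 0x40
[5] and(0xd5,0x01) = 0x01
[6] and(0x65,0xf7) = 0x65
[7] and(0x42,0x40) = 0x40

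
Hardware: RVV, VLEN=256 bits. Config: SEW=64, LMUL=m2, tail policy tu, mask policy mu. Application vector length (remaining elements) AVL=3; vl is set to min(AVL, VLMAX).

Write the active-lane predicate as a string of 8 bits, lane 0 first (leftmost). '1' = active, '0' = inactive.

VLMAX = VLEN×LMUL/SEW = 256×2/64 = 8
AVL=3 ≤ VLMAX=8, so vl = 3
bits (lane 0 leftmost): 11100000

predicate = 11100000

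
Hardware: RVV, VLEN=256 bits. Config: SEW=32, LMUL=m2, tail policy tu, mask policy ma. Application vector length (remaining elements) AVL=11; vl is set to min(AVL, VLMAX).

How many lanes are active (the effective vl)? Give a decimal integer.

vl = 11

VLMAX = (256 × 2) / 32 = 16 lanes
AVL=11 ≤ VLMAX=16, so vl = 11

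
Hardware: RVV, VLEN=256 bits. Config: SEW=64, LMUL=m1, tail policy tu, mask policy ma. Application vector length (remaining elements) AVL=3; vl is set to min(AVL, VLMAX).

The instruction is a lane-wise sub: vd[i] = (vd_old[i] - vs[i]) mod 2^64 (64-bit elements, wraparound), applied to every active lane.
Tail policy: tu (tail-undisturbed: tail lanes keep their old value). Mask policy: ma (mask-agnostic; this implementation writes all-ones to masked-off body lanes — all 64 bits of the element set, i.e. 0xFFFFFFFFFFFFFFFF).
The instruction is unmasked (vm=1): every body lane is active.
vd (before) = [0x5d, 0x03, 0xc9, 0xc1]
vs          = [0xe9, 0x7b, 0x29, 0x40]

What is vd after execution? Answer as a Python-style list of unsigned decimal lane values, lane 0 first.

vd = [18446744073709551476, 18446744073709551496, 160, 193]

VLMAX = (256 × 1) / 64 = 4 lanes
vl ← min(3, 4) = 3
lane  0: sub(0x5d,0xe9) ⇒ 0xffffffffffffff74
lane  1: sub(0x03,0x7b) ⇒ 0xffffffffffffff88
lane  2: sub(0xc9,0x29) ⇒ 0xa0
lane  3: tail/keep ⇒ 0xc1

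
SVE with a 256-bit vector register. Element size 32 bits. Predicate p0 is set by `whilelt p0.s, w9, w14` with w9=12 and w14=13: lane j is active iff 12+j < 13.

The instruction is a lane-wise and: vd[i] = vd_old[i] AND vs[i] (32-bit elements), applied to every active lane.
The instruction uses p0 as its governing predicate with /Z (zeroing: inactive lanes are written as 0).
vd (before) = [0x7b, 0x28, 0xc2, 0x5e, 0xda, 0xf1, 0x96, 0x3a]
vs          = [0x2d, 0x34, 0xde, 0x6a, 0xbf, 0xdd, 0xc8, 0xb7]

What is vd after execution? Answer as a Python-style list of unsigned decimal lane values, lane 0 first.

vd = [41, 0, 0, 0, 0, 0, 0, 0]

register lanes = 256/32 = 8
p0[j] = (12+j < 13); true for j=0..0 → 1 lanes set
lane  0: and(0x7b,0x2d) ⇒ 0x29
lane  1: tail/zero ⇒ 0x00
lane  2: tail/zero ⇒ 0x00
lane  3: tail/zero ⇒ 0x00
lane  4: tail/zero ⇒ 0x00
lane  5: tail/zero ⇒ 0x00
lane  6: tail/zero ⇒ 0x00
lane  7: tail/zero ⇒ 0x00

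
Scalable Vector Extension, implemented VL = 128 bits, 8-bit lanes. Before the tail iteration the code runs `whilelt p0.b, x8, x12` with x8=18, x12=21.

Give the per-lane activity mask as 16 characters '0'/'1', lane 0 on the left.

register lanes = 128/8 = 16
active while 18+j < 21, i.e. j ∈ [0,3) capped at 16 ⇒ 3
bits (lane 0 leftmost): 1110000000000000

predicate = 1110000000000000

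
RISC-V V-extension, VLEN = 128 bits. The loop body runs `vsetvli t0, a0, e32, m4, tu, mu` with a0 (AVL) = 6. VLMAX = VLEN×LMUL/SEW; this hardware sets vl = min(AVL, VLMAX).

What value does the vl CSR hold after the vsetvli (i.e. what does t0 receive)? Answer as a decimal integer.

vl = 6

VLMAX = (128 × 4) / 32 = 16 lanes
vl ← min(6, 16) = 6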